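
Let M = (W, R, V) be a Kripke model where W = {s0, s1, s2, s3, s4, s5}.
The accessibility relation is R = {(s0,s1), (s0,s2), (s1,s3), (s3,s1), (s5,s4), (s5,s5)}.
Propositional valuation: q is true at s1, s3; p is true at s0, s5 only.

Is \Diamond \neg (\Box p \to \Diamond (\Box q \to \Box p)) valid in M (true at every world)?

No

Let φ = \Diamond \neg (\Box p \to \Diamond (\Box q \to \Box p)). Evaluate φ at each world:
  s0 (successors {s1, s2}): φ is true.
  s1 (successors {s3}): φ is false.
  s2 (successors ∅): φ is false.
  s3 (successors {s1}): φ is false.
  s4 (successors ∅): φ is false.
  s5 (successors {s4, s5}): φ is true.
Detail at s1 (counterexample):
  At s1: \Diamond \neg (\Box p \to \Diamond (\Box q \to \Box p)) requires \neg (\Box p \to \Diamond (\Box q \to \Box p)) at some successor in {s3}.
    At s3: \neg (\Box p \to \Diamond (\Box q \to \Box p)) is false.
  So \Diamond \neg (\Box p \to \Diamond (\Box q \to \Box p)) is false at s1.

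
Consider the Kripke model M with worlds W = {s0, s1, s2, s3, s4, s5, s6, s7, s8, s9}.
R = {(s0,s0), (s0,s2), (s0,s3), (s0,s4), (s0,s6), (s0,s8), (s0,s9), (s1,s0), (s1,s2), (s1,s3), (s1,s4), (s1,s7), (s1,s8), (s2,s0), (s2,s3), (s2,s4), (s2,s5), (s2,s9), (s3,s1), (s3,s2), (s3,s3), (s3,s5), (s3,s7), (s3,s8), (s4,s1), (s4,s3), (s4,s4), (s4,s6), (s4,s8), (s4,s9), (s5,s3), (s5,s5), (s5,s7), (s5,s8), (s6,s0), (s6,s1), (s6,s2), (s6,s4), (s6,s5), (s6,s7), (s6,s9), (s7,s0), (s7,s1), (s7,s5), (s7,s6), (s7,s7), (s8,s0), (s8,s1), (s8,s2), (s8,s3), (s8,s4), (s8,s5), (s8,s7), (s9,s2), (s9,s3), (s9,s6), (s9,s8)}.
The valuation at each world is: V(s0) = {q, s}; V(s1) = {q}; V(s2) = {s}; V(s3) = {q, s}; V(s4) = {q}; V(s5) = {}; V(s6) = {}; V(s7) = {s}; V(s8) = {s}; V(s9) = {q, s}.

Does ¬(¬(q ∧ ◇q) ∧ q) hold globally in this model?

Yes

Let φ = ¬(¬(q ∧ ◇q) ∧ q). Evaluate φ at each world:
  s0 (successors {s0, s2, s3, s4, s6, s8, s9}): φ is true.
  s1 (successors {s0, s2, s3, s4, s7, s8}): φ is true.
  s2 (successors {s0, s3, s4, s5, s9}): φ is true.
  s3 (successors {s1, s2, s3, s5, s7, s8}): φ is true.
  s4 (successors {s1, s3, s4, s6, s8, s9}): φ is true.
  s5 (successors {s3, s5, s7, s8}): φ is true.
  s6 (successors {s0, s1, s2, s4, s5, s7, s9}): φ is true.
  s7 (successors {s0, s1, s5, s6, s7}): φ is true.
  s8 (successors {s0, s1, s2, s3, s4, s5, s7}): φ is true.
  s9 (successors {s2, s3, s6, s8}): φ is true.
For instance, at s3:
  At s3: ¬(q ∧ ◇q) ∧ q is false, so ¬(¬(q ∧ ◇q) ∧ q) is true.
    At s3: ¬(q ∧ ◇q) is false, q is true, so ¬(q ∧ ◇q) ∧ q is false.
      At s3: q ∧ ◇q is true, so ¬(q ∧ ◇q) is false.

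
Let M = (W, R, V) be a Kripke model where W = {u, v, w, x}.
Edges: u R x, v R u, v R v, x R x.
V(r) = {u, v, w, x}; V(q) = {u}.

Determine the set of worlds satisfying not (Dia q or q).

Let φ = not (Dia q or q). Evaluate φ at each world:
  u (successors {x}): φ is false.
  v (successors {u, v}): φ is false.
  w (successors ∅): φ is true.
  x (successors {x}): φ is true.
For instance, at u:
  At u: Dia q or q is true, so not (Dia q or q) is false.
    At u: Dia q is false, q is true, so Dia q or q is true.
      At u: Dia q requires q at some successor in {x}.
        At x: q is false.
      So Dia q is false at u.
Satisfying worlds: {w, x}

w, x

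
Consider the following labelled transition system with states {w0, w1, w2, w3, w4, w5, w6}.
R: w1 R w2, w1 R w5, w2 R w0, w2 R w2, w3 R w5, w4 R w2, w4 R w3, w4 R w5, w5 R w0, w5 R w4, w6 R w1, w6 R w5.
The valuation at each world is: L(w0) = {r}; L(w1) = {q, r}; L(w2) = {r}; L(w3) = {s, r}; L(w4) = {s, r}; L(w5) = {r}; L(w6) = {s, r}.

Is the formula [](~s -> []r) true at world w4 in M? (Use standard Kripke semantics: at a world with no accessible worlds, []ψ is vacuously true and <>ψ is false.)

Recall that []ψ holds at a world iff ψ holds at every accessible world, and <>ψ holds iff ψ holds at some accessible world.
At w4: [](~s -> []r) requires ~s -> []r at every successor {w2, w3, w5}.
    At w2: ~s is true, []r is true, so ~s -> []r is true.
      At w2: []r requires r at every successor {w0, w2}.
        At w0: r is true.
        At w2: r is true.
      So []r is true at w2.
    At w3: ~s is false, []r is true, so ~s -> []r is true.
      At w3: []r requires r at every successor {w5}.
        At w5: r is true.
      So []r is true at w3.
    At w5: ~s is true, []r is true, so ~s -> []r is true.
      At w5: []r requires r at every successor {w0, w4}.
        At w0: r is true.
        At w4: r is true.
      So []r is true at w5.
So [](~s -> []r) is true at w4.

Yes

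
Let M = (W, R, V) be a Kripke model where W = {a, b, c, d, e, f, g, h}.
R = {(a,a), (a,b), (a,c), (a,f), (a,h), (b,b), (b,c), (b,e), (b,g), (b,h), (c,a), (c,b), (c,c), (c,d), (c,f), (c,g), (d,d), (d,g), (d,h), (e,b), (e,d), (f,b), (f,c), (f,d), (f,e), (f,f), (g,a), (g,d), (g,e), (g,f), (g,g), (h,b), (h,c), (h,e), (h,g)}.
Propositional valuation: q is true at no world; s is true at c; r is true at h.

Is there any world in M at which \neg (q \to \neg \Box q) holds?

No

Let φ = \neg (q \to \neg \Box q). Evaluate φ at each world:
  a (successors {a, b, c, f, h}): φ is false.
  b (successors {b, c, e, g, h}): φ is false.
  c (successors {a, b, c, d, f, g}): φ is false.
  d (successors {d, g, h}): φ is false.
  e (successors {b, d}): φ is false.
  f (successors {b, c, d, e, f}): φ is false.
  g (successors {a, d, e, f, g}): φ is false.
  h (successors {b, c, e, g}): φ is false.
For instance, at f:
  At f: q \to \neg \Box q is true, so \neg (q \to \neg \Box q) is false.
    At f: q is false, \neg \Box q is true, so q \to \neg \Box q is true.
      At f: \Box q is false, so \neg \Box q is true.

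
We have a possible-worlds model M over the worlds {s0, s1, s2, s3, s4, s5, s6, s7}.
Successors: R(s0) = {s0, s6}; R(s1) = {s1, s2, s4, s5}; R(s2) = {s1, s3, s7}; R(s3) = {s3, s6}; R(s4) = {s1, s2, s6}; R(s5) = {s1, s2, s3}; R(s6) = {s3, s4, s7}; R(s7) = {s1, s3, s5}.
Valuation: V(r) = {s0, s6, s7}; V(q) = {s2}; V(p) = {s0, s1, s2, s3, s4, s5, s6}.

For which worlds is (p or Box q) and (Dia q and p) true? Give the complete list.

Let φ = (p or Box q) and (Dia q and p). Evaluate φ at each world:
  s0 (successors {s0, s6}): φ is false.
  s1 (successors {s1, s2, s4, s5}): φ is true.
  s2 (successors {s1, s3, s7}): φ is false.
  s3 (successors {s3, s6}): φ is false.
  s4 (successors {s1, s2, s6}): φ is true.
  s5 (successors {s1, s2, s3}): φ is true.
  s6 (successors {s3, s4, s7}): φ is false.
  s7 (successors {s1, s3, s5}): φ is false.
For instance, at s1:
  At s1: p or Box q is true, Dia q and p is true, so (p or Box q) and (Dia q and p) is true.
    At s1: p is true, Box q is false, so p or Box q is true.
      At s1: Box q requires q at every successor {s1, s2, s4, s5}.
        q fails at s1, so Box q is false at s1.
    At s1: Dia q is true, p is true, so Dia q and p is true.
      At s1: Dia q requires q at some successor in {s1, s2, s4, s5}.
        q holds at s2, so Dia q is true at s1.
Satisfying worlds: {s1, s4, s5}

s1, s4, s5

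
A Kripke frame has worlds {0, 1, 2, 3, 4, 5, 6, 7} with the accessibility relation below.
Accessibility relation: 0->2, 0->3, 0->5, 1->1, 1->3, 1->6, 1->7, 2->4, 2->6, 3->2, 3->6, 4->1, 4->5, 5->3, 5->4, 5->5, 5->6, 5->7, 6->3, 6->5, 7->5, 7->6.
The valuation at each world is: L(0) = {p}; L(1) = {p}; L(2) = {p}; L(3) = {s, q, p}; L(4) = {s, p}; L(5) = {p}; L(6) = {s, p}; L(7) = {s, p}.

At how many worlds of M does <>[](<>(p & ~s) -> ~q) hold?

6

Let φ = <>[](<>(p & ~s) -> ~q). Evaluate φ at each world:
  0 (successors {2, 3, 5}): φ is true.
  1 (successors {1, 3, 6, 7}): φ is true.
  2 (successors {4, 6}): φ is true.
  3 (successors {2, 6}): φ is true.
  4 (successors {1, 5}): φ is false.
  5 (successors {3, 4, 5, 6, 7}): φ is true.
  6 (successors {3, 5}): φ is true.
  7 (successors {5, 6}): φ is false.
For instance, at 4:
  At 4: <>[](<>(p & ~s) -> ~q) requires [](<>(p & ~s) -> ~q) at some successor in {1, 5}.
    At 1: [](<>(p & ~s) -> ~q) is false.
    At 5: [](<>(p & ~s) -> ~q) is false.
  So <>[](<>(p & ~s) -> ~q) is false at 4.
Satisfying worlds: {0, 1, 2, 3, 5, 6}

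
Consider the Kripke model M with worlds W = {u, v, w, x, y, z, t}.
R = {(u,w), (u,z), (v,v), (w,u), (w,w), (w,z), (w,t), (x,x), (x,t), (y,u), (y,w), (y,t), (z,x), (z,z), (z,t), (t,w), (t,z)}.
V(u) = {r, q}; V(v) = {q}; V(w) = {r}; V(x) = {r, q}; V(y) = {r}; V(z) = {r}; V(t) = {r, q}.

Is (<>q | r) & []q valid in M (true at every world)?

No

Let φ = (<>q | r) & []q. Evaluate φ at each world:
  u (successors {w, z}): φ is false.
  v (successors {v}): φ is true.
  w (successors {u, w, z, t}): φ is false.
  x (successors {x, t}): φ is true.
  y (successors {u, w, t}): φ is false.
  z (successors {x, z, t}): φ is false.
  t (successors {w, z}): φ is false.
Detail at u (counterexample):
  At u: <>q | r is true, []q is false, so (<>q | r) & []q is false.
    At u: <>q is false, r is true, so <>q | r is true.
      At u: <>q requires q at some successor in {w, z}.
        At w: q is false.
        At z: q is false.
      So <>q is false at u.
    At u: []q requires q at every successor {w, z}.
      q fails at w, so []q is false at u.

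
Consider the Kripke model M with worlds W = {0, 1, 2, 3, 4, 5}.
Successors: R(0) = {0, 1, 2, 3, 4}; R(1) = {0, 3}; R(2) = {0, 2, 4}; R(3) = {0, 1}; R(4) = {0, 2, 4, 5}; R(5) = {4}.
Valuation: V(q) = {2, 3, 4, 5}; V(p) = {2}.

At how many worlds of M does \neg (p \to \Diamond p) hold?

0

Recall that \Diamond ψ holds at a world iff ψ holds at some accessible world.
Let φ = \neg (p \to \Diamond p). Evaluate φ at each world:
  0 (successors {0, 1, 2, 3, 4}): φ is false.
  1 (successors {0, 3}): φ is false.
  2 (successors {0, 2, 4}): φ is false.
  3 (successors {0, 1}): φ is false.
  4 (successors {0, 2, 4, 5}): φ is false.
  5 (successors {4}): φ is false.
For instance, at 2:
  At 2: p \to \Diamond p is true, so \neg (p \to \Diamond p) is false.
    At 2: p is true, \Diamond p is true, so p \to \Diamond p is true.
      At 2: \Diamond p requires p at some successor in {0, 2, 4}.
        p holds at 2, so \Diamond p is true at 2.
Satisfying worlds: none.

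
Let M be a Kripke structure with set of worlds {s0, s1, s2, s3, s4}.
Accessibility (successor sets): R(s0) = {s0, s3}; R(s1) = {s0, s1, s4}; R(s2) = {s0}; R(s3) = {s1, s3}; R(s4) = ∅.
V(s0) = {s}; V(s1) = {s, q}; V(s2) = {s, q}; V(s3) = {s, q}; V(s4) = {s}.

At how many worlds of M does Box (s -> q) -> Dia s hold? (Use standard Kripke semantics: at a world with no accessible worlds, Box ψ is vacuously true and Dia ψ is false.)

4

Recall that Box ψ holds at a world iff ψ holds at every accessible world, and Dia ψ holds iff ψ holds at some accessible world.
Let φ = Box (s -> q) -> Dia s. Evaluate φ at each world:
  s0 (successors {s0, s3}): φ is true.
  s1 (successors {s0, s1, s4}): φ is true.
  s2 (successors {s0}): φ is true.
  s3 (successors {s1, s3}): φ is true.
  s4 (successors ∅): φ is false.
For instance, at s2:
  At s2: Box (s -> q) is false, Dia s is true, so Box (s -> q) -> Dia s is true.
    At s2: Box (s -> q) requires s -> q at every successor {s0}.
      s -> q fails at s0, so Box (s -> q) is false at s2.
    At s2: Dia s requires s at some successor in {s0}.
      s holds at s0, so Dia s is true at s2.
Satisfying worlds: {s0, s1, s2, s3}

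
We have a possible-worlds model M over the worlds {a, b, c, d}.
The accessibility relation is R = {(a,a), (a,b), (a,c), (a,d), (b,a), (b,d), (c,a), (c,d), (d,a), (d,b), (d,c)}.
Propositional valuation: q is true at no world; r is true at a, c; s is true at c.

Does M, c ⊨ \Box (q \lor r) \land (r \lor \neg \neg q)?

No

At c: \Box (q \lor r) is false, r \lor \neg \neg q is true, so \Box (q \lor r) \land (r \lor \neg \neg q) is false.
  At c: \Box (q \lor r) requires q \lor r at every successor {a, d}.
    q \lor r fails at d, so \Box (q \lor r) is false at c.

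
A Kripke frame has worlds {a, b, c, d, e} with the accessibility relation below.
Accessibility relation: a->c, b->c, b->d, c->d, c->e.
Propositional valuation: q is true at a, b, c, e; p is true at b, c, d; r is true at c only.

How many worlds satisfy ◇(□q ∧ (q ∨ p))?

Let φ = ◇(□q ∧ (q ∨ p)). Evaluate φ at each world:
  a (successors {c}): φ is false.
  b (successors {c, d}): φ is true.
  c (successors {d, e}): φ is true.
  d (successors ∅): φ is false.
  e (successors ∅): φ is false.
For instance, at a:
  At a: ◇(□q ∧ (q ∨ p)) requires □q ∧ (q ∨ p) at some successor in {c}.
    At c: □q ∧ (q ∨ p) is false.
  So ◇(□q ∧ (q ∨ p)) is false at a.
Satisfying worlds: {b, c}

2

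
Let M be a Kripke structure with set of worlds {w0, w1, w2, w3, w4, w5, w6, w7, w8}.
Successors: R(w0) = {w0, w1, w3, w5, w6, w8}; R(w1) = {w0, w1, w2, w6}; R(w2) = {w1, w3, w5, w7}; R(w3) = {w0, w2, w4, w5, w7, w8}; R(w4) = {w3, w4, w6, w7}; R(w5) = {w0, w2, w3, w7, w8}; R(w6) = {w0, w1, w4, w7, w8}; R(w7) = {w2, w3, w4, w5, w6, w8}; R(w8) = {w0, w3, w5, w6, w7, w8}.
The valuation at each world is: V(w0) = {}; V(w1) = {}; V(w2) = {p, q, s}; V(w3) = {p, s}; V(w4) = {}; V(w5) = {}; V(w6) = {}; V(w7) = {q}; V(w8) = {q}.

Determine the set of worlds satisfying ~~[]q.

Recall that []ψ holds at a world iff ψ holds at every accessible world, and <>ψ holds iff ψ holds at some accessible world.
Let φ = ~~[]q. Evaluate φ at each world:
  w0 (successors {w0, w1, w3, w5, w6, w8}): φ is false.
  w1 (successors {w0, w1, w2, w6}): φ is false.
  w2 (successors {w1, w3, w5, w7}): φ is false.
  w3 (successors {w0, w2, w4, w5, w7, w8}): φ is false.
  w4 (successors {w3, w4, w6, w7}): φ is false.
  w5 (successors {w0, w2, w3, w7, w8}): φ is false.
  w6 (successors {w0, w1, w4, w7, w8}): φ is false.
  w7 (successors {w2, w3, w4, w5, w6, w8}): φ is false.
  w8 (successors {w0, w3, w5, w6, w7, w8}): φ is false.
For instance, at w6:
  At w6: ~[]q is true, so ~~[]q is false.
    At w6: []q is false, so ~[]q is true.
      At w6: []q requires q at every successor {w0, w1, w4, w7, w8}.
        q fails at w0, so []q is false at w6.
Satisfying worlds: none.

none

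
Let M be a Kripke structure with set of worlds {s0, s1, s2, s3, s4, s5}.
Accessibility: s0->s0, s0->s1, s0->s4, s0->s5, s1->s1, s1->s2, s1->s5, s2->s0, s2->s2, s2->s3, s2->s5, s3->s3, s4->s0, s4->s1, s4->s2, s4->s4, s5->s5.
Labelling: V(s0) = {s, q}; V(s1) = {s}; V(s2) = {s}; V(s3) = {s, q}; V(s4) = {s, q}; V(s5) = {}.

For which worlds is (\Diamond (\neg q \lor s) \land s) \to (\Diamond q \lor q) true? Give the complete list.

Recall that \Diamond ψ holds at a world iff ψ holds at some accessible world.
Let φ = (\Diamond (\neg q \lor s) \land s) \to (\Diamond q \lor q). Evaluate φ at each world:
  s0 (successors {s0, s1, s4, s5}): φ is true.
  s1 (successors {s1, s2, s5}): φ is false.
  s2 (successors {s0, s2, s3, s5}): φ is true.
  s3 (successors {s3}): φ is true.
  s4 (successors {s0, s1, s2, s4}): φ is true.
  s5 (successors {s5}): φ is true.
For instance, at s2:
  At s2: \Diamond (\neg q \lor s) \land s is true, \Diamond q \lor q is true, so (\Diamond (\neg q \lor s) \land s) \to (\Diamond q \lor q) is true.
    At s2: \Diamond (\neg q \lor s) is true, s is true, so \Diamond (\neg q \lor s) \land s is true.
      At s2: \Diamond (\neg q \lor s) requires \neg q \lor s at some successor in {s0, s2, s3, s5}.
        \neg q \lor s holds at s0, so \Diamond (\neg q \lor s) is true at s2.
    At s2: \Diamond q is true, q is false, so \Diamond q \lor q is true.
      At s2: \Diamond q requires q at some successor in {s0, s2, s3, s5}.
        q holds at s0, so \Diamond q is true at s2.
Satisfying worlds: {s0, s2, s3, s4, s5}

s0, s2, s3, s4, s5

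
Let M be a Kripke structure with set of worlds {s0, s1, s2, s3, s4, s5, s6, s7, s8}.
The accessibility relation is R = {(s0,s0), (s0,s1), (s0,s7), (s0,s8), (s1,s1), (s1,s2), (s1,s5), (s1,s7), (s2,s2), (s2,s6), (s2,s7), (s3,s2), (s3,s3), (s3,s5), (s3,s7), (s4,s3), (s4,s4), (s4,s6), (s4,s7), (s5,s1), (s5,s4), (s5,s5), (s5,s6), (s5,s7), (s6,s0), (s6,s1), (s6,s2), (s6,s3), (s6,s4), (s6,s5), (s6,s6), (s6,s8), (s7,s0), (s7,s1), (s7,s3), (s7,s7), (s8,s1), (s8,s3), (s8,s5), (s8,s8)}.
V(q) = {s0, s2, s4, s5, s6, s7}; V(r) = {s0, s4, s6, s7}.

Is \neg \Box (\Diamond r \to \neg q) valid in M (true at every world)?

Yes

Let φ = \neg \Box (\Diamond r \to \neg q). Evaluate φ at each world:
  s0 (successors {s0, s1, s7, s8}): φ is true.
  s1 (successors {s1, s2, s5, s7}): φ is true.
  s2 (successors {s2, s6, s7}): φ is true.
  s3 (successors {s2, s3, s5, s7}): φ is true.
  s4 (successors {s3, s4, s6, s7}): φ is true.
  s5 (successors {s1, s4, s5, s6, s7}): φ is true.
  s6 (successors {s0, s1, s2, s3, s4, s5, s6, s8}): φ is true.
  s7 (successors {s0, s1, s3, s7}): φ is true.
  s8 (successors {s1, s3, s5, s8}): φ is true.
For instance, at s1:
  At s1: \Box (\Diamond r \to \neg q) is false, so \neg \Box (\Diamond r \to \neg q) is true.
    At s1: \Box (\Diamond r \to \neg q) requires \Diamond r \to \neg q at every successor {s1, s2, s5, s7}.
      \Diamond r \to \neg q fails at s2, so \Box (\Diamond r \to \neg q) is false at s1.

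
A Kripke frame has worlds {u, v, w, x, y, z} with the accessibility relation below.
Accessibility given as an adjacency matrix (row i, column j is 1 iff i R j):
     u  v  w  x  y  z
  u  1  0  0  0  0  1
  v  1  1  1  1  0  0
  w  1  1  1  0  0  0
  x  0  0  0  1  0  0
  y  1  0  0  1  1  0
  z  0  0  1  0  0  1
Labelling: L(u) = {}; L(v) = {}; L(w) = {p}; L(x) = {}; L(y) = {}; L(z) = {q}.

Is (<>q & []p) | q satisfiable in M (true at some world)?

Yes

Let φ = (<>q & []p) | q. Evaluate φ at each world:
  u (successors {u, z}): φ is false.
  v (successors {u, v, w, x}): φ is false.
  w (successors {u, v, w}): φ is false.
  x (successors {x}): φ is false.
  y (successors {u, x, y}): φ is false.
  z (successors {w, z}): φ is true.
Detail at z (witness):
  At z: <>q & []p is false, q is true, so (<>q & []p) | q is true.
    At z: <>q is true, []p is false, so <>q & []p is false.
      At z: <>q requires q at some successor in {w, z}.
        q holds at z, so <>q is true at z.
      At z: []p requires p at every successor {w, z}.
        p fails at z, so []p is false at z.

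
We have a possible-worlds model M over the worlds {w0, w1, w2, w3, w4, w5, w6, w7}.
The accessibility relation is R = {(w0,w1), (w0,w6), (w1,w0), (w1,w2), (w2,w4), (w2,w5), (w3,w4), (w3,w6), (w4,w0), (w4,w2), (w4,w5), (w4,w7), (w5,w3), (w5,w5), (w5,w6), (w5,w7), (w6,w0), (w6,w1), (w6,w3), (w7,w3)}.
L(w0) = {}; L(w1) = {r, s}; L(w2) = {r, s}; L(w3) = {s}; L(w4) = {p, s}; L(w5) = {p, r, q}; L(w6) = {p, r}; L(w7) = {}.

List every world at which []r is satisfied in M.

w0

Let φ = []r. Evaluate φ at each world:
  w0 (successors {w1, w6}): φ is true.
  w1 (successors {w0, w2}): φ is false.
  w2 (successors {w4, w5}): φ is false.
  w3 (successors {w4, w6}): φ is false.
  w4 (successors {w0, w2, w5, w7}): φ is false.
  w5 (successors {w3, w5, w6, w7}): φ is false.
  w6 (successors {w0, w1, w3}): φ is false.
  w7 (successors {w3}): φ is false.
For instance, at w0:
  At w0: []r requires r at every successor {w1, w6}.
    At w1: r is true.
    At w6: r is true.
  So []r is true at w0.
Satisfying worlds: {w0}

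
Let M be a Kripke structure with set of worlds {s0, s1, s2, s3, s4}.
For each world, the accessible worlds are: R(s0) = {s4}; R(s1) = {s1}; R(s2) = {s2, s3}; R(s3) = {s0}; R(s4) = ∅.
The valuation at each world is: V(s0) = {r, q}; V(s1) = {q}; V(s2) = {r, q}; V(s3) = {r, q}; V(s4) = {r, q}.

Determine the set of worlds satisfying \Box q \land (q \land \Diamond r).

s0, s2, s3

Let φ = \Box q \land (q \land \Diamond r). Evaluate φ at each world:
  s0 (successors {s4}): φ is true.
  s1 (successors {s1}): φ is false.
  s2 (successors {s2, s3}): φ is true.
  s3 (successors {s0}): φ is true.
  s4 (successors ∅): φ is false.
For instance, at s2:
  At s2: \Box q is true, q \land \Diamond r is true, so \Box q \land (q \land \Diamond r) is true.
    At s2: \Box q requires q at every successor {s2, s3}.
      At s2: q is true.
      At s3: q is true.
    So \Box q is true at s2.
    At s2: q is true, \Diamond r is true, so q \land \Diamond r is true.
      At s2: \Diamond r requires r at some successor in {s2, s3}.
        r holds at s2, so \Diamond r is true at s2.
Satisfying worlds: {s0, s2, s3}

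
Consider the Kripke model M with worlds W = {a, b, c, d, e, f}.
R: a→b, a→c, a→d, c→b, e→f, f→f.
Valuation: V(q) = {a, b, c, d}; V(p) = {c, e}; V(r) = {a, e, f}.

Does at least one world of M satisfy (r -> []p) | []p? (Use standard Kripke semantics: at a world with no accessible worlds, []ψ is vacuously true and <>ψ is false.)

Recall that []ψ holds at a world iff ψ holds at every accessible world, and <>ψ holds iff ψ holds at some accessible world.
Let φ = (r -> []p) | []p. Evaluate φ at each world:
  a (successors {b, c, d}): φ is false.
  b (successors ∅): φ is true.
  c (successors {b}): φ is true.
  d (successors ∅): φ is true.
  e (successors {f}): φ is false.
  f (successors {f}): φ is false.
Detail at b (witness):
  At b: r -> []p is true, []p is true, so (r -> []p) | []p is true.
    At b: r is false, []p is true, so r -> []p is true.
      At b: no accessible worlds, so []p holds vacuously.
    At b: no accessible worlds, so []p holds vacuously.

Yes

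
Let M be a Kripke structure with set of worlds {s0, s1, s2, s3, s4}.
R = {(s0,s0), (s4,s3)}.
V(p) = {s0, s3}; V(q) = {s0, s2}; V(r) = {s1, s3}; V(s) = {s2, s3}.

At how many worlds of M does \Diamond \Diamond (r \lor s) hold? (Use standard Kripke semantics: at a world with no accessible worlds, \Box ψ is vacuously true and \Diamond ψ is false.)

0

Let φ = \Diamond \Diamond (r \lor s). Evaluate φ at each world:
  s0 (successors {s0}): φ is false.
  s1 (successors ∅): φ is false.
  s2 (successors ∅): φ is false.
  s3 (successors ∅): φ is false.
  s4 (successors {s3}): φ is false.
For instance, at s0:
  At s0: \Diamond \Diamond (r \lor s) requires \Diamond (r \lor s) at some successor in {s0}.
    At s0: \Diamond (r \lor s) is false.
  So \Diamond \Diamond (r \lor s) is false at s0.
Satisfying worlds: none.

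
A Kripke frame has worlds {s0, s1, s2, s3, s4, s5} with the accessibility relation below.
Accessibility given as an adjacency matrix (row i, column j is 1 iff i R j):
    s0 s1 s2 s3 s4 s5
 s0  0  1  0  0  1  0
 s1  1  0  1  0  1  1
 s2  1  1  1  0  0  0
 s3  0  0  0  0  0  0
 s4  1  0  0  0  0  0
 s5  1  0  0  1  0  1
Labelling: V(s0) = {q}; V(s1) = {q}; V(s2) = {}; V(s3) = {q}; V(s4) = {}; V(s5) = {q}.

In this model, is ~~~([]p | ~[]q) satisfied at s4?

Yes

At s4: ~~([]p | ~[]q) is false, so ~~~([]p | ~[]q) is true.
  At s4: ~([]p | ~[]q) is true, so ~~([]p | ~[]q) is false.
    At s4: []p | ~[]q is false, so ~([]p | ~[]q) is true.
      At s4: []p is false, ~[]q is false, so []p | ~[]q is false.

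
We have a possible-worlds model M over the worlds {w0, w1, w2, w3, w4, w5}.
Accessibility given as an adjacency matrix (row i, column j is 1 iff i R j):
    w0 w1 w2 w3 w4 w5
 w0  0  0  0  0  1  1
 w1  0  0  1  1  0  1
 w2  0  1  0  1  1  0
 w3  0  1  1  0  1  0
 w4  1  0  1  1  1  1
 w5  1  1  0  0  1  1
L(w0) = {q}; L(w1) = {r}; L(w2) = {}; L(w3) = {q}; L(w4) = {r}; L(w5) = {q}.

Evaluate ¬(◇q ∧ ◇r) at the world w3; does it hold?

Yes

At w3: ◇q ∧ ◇r is false, so ¬(◇q ∧ ◇r) is true.
  At w3: ◇q is false, ◇r is true, so ◇q ∧ ◇r is false.
    At w3: ◇q requires q at some successor in {w1, w2, w4}.
      At w1: q is false.
      At w2: q is false.
      At w4: q is false.
    So ◇q is false at w3.
    At w3: ◇r requires r at some successor in {w1, w2, w4}.
      r holds at w1, so ◇r is true at w3.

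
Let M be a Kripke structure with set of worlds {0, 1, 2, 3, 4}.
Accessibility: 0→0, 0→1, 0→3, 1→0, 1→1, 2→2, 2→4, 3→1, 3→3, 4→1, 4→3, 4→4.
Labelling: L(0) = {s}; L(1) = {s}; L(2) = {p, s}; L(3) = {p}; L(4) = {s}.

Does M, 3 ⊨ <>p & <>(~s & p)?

At 3: <>p is true, <>(~s & p) is true, so <>p & <>(~s & p) is true.
  At 3: <>p requires p at some successor in {1, 3}.
    p holds at 3, so <>p is true at 3.
  At 3: <>(~s & p) requires ~s & p at some successor in {1, 3}.
    ~s & p holds at 3, so <>(~s & p) is true at 3.

Yes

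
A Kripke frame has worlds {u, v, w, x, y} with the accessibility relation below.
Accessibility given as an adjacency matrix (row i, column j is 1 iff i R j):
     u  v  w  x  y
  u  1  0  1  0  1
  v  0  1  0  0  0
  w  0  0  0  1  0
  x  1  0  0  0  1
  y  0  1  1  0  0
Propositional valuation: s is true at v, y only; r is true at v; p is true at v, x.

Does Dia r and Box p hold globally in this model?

No

Let φ = Dia r and Box p. Evaluate φ at each world:
  u (successors {u, w, y}): φ is false.
  v (successors {v}): φ is true.
  w (successors {x}): φ is false.
  x (successors {u, y}): φ is false.
  y (successors {v, w}): φ is false.
Detail at u (counterexample):
  At u: Dia r is false, Box p is false, so Dia r and Box p is false.
    At u: Dia r requires r at some successor in {u, w, y}.
      At u: r is false.
      At w: r is false.
      At y: r is false.
    So Dia r is false at u.
    At u: Box p requires p at every successor {u, w, y}.
      p fails at u, so Box p is false at u.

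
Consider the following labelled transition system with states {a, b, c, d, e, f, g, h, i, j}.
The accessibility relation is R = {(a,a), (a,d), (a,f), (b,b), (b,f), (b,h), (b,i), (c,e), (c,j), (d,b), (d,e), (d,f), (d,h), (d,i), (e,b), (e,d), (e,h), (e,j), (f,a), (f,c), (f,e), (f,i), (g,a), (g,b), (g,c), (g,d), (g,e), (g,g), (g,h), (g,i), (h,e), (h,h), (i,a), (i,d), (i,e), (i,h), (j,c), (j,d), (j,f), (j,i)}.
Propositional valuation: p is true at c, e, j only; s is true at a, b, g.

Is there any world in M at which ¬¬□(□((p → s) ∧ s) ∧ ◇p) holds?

No

Let φ = ¬¬□(□((p → s) ∧ s) ∧ ◇p). Evaluate φ at each world:
  a (successors {a, d, f}): φ is false.
  b (successors {b, f, h, i}): φ is false.
  c (successors {e, j}): φ is false.
  d (successors {b, e, f, h, i}): φ is false.
  e (successors {b, d, h, j}): φ is false.
  f (successors {a, c, e, i}): φ is false.
  g (successors {a, b, c, d, e, g, h, i}): φ is false.
  h (successors {e, h}): φ is false.
  i (successors {a, d, e, h}): φ is false.
  j (successors {c, d, f, i}): φ is false.
For instance, at a:
  At a: ¬□(□((p → s) ∧ s) ∧ ◇p) is true, so ¬¬□(□((p → s) ∧ s) ∧ ◇p) is false.
    At a: □(□((p → s) ∧ s) ∧ ◇p) is false, so ¬□(□((p → s) ∧ s) ∧ ◇p) is true.
      At a: □(□((p → s) ∧ s) ∧ ◇p) requires □((p → s) ∧ s) ∧ ◇p at every successor {a, d, f}.
        □((p → s) ∧ s) ∧ ◇p fails at a, so □(□((p → s) ∧ s) ∧ ◇p) is false at a.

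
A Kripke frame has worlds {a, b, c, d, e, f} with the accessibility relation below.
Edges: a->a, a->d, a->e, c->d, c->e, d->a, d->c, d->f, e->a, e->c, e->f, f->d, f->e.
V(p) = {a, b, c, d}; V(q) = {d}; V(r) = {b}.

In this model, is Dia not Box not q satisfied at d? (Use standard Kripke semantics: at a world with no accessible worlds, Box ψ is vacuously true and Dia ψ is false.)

Yes

At d: Dia not Box not q requires not Box not q at some successor in {a, c, f}.
  not Box not q holds at a, so Dia not Box not q is true at d.
    At a: Box not q is false, so not Box not q is true.
      At a: Box not q requires not q at every successor {a, d, e}.
        not q fails at d, so Box not q is false at a.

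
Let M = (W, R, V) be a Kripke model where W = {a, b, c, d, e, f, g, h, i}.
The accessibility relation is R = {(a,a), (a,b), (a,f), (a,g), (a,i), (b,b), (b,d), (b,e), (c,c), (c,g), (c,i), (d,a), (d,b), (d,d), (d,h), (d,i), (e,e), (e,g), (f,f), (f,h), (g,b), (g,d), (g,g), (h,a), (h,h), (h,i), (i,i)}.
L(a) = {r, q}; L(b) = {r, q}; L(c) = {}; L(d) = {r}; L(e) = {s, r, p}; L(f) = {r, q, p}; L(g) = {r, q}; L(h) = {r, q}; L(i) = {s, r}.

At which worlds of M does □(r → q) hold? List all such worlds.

Let φ = □(r → q). Evaluate φ at each world:
  a (successors {a, b, f, g, i}): φ is false.
  b (successors {b, d, e}): φ is false.
  c (successors {c, g, i}): φ is false.
  d (successors {a, b, d, h, i}): φ is false.
  e (successors {e, g}): φ is false.
  f (successors {f, h}): φ is true.
  g (successors {b, d, g}): φ is false.
  h (successors {a, h, i}): φ is false.
  i (successors {i}): φ is false.
For instance, at b:
  At b: □(r → q) requires r → q at every successor {b, d, e}.
    r → q fails at d, so □(r → q) is false at b.
Satisfying worlds: {f}

f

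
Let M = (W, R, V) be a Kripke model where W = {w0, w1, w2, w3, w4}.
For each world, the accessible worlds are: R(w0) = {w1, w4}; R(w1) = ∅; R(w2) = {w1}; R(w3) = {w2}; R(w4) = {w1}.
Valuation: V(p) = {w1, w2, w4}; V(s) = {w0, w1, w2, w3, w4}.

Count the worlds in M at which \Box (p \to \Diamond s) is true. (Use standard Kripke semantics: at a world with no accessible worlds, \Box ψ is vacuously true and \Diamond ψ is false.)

2

Let φ = \Box (p \to \Diamond s). Evaluate φ at each world:
  w0 (successors {w1, w4}): φ is false.
  w1 (successors ∅): φ is true.
  w2 (successors {w1}): φ is false.
  w3 (successors {w2}): φ is true.
  w4 (successors {w1}): φ is false.
For instance, at w4:
  At w4: \Box (p \to \Diamond s) requires p \to \Diamond s at every successor {w1}.
    p \to \Diamond s fails at w1, so \Box (p \to \Diamond s) is false at w4.
      At w1: p is true, \Diamond s is false, so p \to \Diamond s is false.
Satisfying worlds: {w1, w3}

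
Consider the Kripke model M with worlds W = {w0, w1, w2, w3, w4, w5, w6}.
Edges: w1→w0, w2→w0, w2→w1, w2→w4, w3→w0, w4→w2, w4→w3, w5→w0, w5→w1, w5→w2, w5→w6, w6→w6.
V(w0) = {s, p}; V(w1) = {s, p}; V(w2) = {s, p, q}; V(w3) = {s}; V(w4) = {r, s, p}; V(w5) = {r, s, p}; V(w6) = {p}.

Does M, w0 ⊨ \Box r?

Yes

At w0: no accessible worlds, so \Box r holds vacuously.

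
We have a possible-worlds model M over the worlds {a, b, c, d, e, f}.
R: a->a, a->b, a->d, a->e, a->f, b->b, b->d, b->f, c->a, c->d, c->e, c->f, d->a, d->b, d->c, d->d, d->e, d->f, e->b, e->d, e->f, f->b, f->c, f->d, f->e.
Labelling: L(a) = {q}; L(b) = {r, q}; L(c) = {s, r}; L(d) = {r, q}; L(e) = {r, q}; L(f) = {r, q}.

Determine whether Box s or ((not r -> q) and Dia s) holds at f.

Yes

At f: Box s is false, (not r -> q) and Dia s is true, so Box s or ((not r -> q) and Dia s) is true.
  At f: Box s requires s at every successor {b, c, d, e}.
    s fails at b, so Box s is false at f.
  At f: not r -> q is true, Dia s is true, so (not r -> q) and Dia s is true.
    At f: Dia s requires s at some successor in {b, c, d, e}.
      s holds at c, so Dia s is true at f.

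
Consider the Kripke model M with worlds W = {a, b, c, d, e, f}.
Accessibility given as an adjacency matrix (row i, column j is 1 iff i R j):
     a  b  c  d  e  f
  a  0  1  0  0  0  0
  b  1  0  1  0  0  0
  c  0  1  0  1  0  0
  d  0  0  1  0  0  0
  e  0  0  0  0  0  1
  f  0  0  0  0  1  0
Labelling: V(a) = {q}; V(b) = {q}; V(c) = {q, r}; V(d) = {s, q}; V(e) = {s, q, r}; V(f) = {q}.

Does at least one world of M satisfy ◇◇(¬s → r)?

Yes

Let φ = ◇◇(¬s → r). Evaluate φ at each world:
  a (successors {b}): φ is true.
  b (successors {a, c}): φ is true.
  c (successors {b, d}): φ is true.
  d (successors {c}): φ is true.
  e (successors {f}): φ is true.
  f (successors {e}): φ is false.
Detail at a (witness):
  At a: ◇◇(¬s → r) requires ◇(¬s → r) at some successor in {b}.
    ◇(¬s → r) holds at b, so ◇◇(¬s → r) is true at a.
      At b: ◇(¬s → r) requires ¬s → r at some successor in {a, c}.
        ¬s → r holds at c, so ◇(¬s → r) is true at b.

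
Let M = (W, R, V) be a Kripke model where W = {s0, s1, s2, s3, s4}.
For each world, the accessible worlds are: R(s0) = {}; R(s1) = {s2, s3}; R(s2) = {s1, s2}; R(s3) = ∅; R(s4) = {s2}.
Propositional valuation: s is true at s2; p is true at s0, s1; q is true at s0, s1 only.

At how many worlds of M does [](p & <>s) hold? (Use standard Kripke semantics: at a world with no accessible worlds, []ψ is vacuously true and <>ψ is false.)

Let φ = [](p & <>s). Evaluate φ at each world:
  s0 (successors ∅): φ is true.
  s1 (successors {s2, s3}): φ is false.
  s2 (successors {s1, s2}): φ is false.
  s3 (successors ∅): φ is true.
  s4 (successors {s2}): φ is false.
For instance, at s4:
  At s4: [](p & <>s) requires p & <>s at every successor {s2}.
    p & <>s fails at s2, so [](p & <>s) is false at s4.
      At s2: p is false, <>s is true, so p & <>s is false.
Satisfying worlds: {s0, s3}

2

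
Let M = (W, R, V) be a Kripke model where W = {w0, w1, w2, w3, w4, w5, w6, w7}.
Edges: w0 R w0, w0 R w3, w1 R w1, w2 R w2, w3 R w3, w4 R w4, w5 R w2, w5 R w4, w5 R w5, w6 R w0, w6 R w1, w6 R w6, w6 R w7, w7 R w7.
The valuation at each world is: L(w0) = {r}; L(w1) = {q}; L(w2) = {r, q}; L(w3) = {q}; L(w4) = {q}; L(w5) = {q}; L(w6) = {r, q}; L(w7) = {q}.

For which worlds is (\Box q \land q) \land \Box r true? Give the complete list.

Let φ = (\Box q \land q) \land \Box r. Evaluate φ at each world:
  w0 (successors {w0, w3}): φ is false.
  w1 (successors {w1}): φ is false.
  w2 (successors {w2}): φ is true.
  w3 (successors {w3}): φ is false.
  w4 (successors {w4}): φ is false.
  w5 (successors {w2, w4, w5}): φ is false.
  w6 (successors {w0, w1, w6, w7}): φ is false.
  w7 (successors {w7}): φ is false.
For instance, at w3:
  At w3: \Box q \land q is true, \Box r is false, so (\Box q \land q) \land \Box r is false.
    At w3: \Box q is true, q is true, so \Box q \land q is true.
      At w3: \Box q requires q at every successor {w3}.
        At w3: q is true.
      So \Box q is true at w3.
    At w3: \Box r requires r at every successor {w3}.
      r fails at w3, so \Box r is false at w3.
Satisfying worlds: {w2}

w2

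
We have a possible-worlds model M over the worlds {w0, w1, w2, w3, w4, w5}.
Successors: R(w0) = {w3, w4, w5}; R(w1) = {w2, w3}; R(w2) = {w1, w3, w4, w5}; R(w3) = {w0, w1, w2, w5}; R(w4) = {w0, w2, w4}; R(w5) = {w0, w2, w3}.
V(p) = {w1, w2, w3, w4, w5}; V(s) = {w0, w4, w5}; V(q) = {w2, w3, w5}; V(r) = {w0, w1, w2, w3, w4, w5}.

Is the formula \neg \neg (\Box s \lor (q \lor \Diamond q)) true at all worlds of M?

Yes

Let φ = \neg \neg (\Box s \lor (q \lor \Diamond q)). Evaluate φ at each world:
  w0 (successors {w3, w4, w5}): φ is true.
  w1 (successors {w2, w3}): φ is true.
  w2 (successors {w1, w3, w4, w5}): φ is true.
  w3 (successors {w0, w1, w2, w5}): φ is true.
  w4 (successors {w0, w2, w4}): φ is true.
  w5 (successors {w0, w2, w3}): φ is true.
For instance, at w2:
  At w2: \neg (\Box s \lor (q \lor \Diamond q)) is false, so \neg \neg (\Box s \lor (q \lor \Diamond q)) is true.
    At w2: \Box s \lor (q \lor \Diamond q) is true, so \neg (\Box s \lor (q \lor \Diamond q)) is false.
      At w2: \Box s is false, q \lor \Diamond q is true, so \Box s \lor (q \lor \Diamond q) is true.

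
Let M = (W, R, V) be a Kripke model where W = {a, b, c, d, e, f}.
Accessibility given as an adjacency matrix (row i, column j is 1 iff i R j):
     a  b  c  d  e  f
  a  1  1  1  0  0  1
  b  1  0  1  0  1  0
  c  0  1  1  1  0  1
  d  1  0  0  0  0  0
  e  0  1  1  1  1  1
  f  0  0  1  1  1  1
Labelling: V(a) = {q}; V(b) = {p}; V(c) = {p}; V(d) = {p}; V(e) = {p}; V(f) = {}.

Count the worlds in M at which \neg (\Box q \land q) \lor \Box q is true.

Let φ = \neg (\Box q \land q) \lor \Box q. Evaluate φ at each world:
  a (successors {a, b, c, f}): φ is true.
  b (successors {a, c, e}): φ is true.
  c (successors {b, c, d, f}): φ is true.
  d (successors {a}): φ is true.
  e (successors {b, c, d, e, f}): φ is true.
  f (successors {c, d, e, f}): φ is true.
For instance, at b:
  At b: \neg (\Box q \land q) is true, \Box q is false, so \neg (\Box q \land q) \lor \Box q is true.
    At b: \Box q \land q is false, so \neg (\Box q \land q) is true.
      At b: \Box q is false, q is false, so \Box q \land q is false.
    At b: \Box q requires q at every successor {a, c, e}.
      q fails at c, so \Box q is false at b.
Satisfying worlds: {a, b, c, d, e, f}

6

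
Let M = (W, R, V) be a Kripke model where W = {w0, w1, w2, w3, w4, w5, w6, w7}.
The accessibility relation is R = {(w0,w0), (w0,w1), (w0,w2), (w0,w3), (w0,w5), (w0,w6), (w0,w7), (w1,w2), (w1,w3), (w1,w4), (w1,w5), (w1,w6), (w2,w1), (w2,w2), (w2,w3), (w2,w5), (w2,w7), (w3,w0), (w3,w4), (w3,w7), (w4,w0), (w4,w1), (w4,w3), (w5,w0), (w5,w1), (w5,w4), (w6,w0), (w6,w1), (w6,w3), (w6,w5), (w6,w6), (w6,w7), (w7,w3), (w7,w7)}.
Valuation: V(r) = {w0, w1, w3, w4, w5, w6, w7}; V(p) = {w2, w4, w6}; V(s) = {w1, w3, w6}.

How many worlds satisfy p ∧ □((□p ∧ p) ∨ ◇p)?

1

Let φ = p ∧ □((□p ∧ p) ∨ ◇p). Evaluate φ at each world:
  w0 (successors {w0, w1, w2, w3, w5, w6, w7}): φ is false.
  w1 (successors {w2, w3, w4, w5, w6}): φ is false.
  w2 (successors {w1, w2, w3, w5, w7}): φ is false.
  w3 (successors {w0, w4, w7}): φ is false.
  w4 (successors {w0, w1, w3}): φ is true.
  w5 (successors {w0, w1, w4}): φ is false.
  w6 (successors {w0, w1, w3, w5, w6, w7}): φ is false.
  w7 (successors {w3, w7}): φ is false.
For instance, at w2:
  At w2: p is true, □((□p ∧ p) ∨ ◇p) is false, so p ∧ □((□p ∧ p) ∨ ◇p) is false.
    At w2: □((□p ∧ p) ∨ ◇p) requires (□p ∧ p) ∨ ◇p at every successor {w1, w2, w3, w5, w7}.
      (□p ∧ p) ∨ ◇p fails at w7, so □((□p ∧ p) ∨ ◇p) is false at w2.
Satisfying worlds: {w4}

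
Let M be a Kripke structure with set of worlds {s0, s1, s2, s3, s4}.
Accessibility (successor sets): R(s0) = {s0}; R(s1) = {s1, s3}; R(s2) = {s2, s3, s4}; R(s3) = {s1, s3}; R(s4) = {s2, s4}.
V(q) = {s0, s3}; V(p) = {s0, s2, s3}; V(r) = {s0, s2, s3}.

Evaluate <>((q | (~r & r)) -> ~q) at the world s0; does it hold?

No

Recall that <>ψ holds at a world iff ψ holds at some accessible world.
At s0: <>((q | (~r & r)) -> ~q) requires (q | (~r & r)) -> ~q at some successor in {s0}.
  At s0: (q | (~r & r)) -> ~q is false.
So <>((q | (~r & r)) -> ~q) is false at s0.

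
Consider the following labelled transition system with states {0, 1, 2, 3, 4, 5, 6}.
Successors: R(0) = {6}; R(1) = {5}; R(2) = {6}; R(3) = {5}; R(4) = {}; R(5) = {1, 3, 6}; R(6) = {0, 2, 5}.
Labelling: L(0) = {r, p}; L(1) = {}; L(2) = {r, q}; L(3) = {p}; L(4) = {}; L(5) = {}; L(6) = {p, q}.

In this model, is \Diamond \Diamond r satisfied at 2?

Yes

At 2: \Diamond \Diamond r requires \Diamond r at some successor in {6}.
  \Diamond r holds at 6, so \Diamond \Diamond r is true at 2.
    At 6: \Diamond r requires r at some successor in {0, 2, 5}.
      r holds at 0, so \Diamond r is true at 6.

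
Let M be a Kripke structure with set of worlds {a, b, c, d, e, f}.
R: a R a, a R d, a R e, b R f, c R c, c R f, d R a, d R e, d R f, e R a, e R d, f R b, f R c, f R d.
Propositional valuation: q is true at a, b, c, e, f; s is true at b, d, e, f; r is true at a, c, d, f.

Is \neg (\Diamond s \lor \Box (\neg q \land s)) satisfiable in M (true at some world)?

No

Let φ = \neg (\Diamond s \lor \Box (\neg q \land s)). Evaluate φ at each world:
  a (successors {a, d, e}): φ is false.
  b (successors {f}): φ is false.
  c (successors {c, f}): φ is false.
  d (successors {a, e, f}): φ is false.
  e (successors {a, d}): φ is false.
  f (successors {b, c, d}): φ is false.
For instance, at e:
  At e: \Diamond s \lor \Box (\neg q \land s) is true, so \neg (\Diamond s \lor \Box (\neg q \land s)) is false.
    At e: \Diamond s is true, \Box (\neg q \land s) is false, so \Diamond s \lor \Box (\neg q \land s) is true.
      At e: \Diamond s requires s at some successor in {a, d}.
        s holds at d, so \Diamond s is true at e.
      At e: \Box (\neg q \land s) requires \neg q \land s at every successor {a, d}.
        \neg q \land s fails at a, so \Box (\neg q \land s) is false at e.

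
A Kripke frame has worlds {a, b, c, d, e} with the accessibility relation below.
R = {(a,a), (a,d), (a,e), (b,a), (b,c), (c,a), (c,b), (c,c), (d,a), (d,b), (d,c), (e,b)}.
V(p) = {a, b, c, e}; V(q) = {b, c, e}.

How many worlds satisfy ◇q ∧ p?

Let φ = ◇q ∧ p. Evaluate φ at each world:
  a (successors {a, d, e}): φ is true.
  b (successors {a, c}): φ is true.
  c (successors {a, b, c}): φ is true.
  d (successors {a, b, c}): φ is false.
  e (successors {b}): φ is true.
For instance, at d:
  At d: ◇q is true, p is false, so ◇q ∧ p is false.
    At d: ◇q requires q at some successor in {a, b, c}.
      q holds at b, so ◇q is true at d.
Satisfying worlds: {a, b, c, e}

4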